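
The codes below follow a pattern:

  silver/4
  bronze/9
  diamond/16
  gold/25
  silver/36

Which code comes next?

bronze/49

Rank: repeats silver → bronze → diamond → gold; silver, bronze, diamond, gold, silver → bronze.
Second component: 4, 9, 16, 25, 36 → 49 (perfect squares: 2², 3², 4², …).
Combining the parts gives bronze/49.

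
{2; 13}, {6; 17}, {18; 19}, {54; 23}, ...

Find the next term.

First slot goes 2, 6, 18, 54 → 162 (×3 each step).
Second slot — alternating steps +4, +2, +4, +2, …: 13, 17, 19, 23 → 25.
So the next term is {162; 25}.

{162; 25}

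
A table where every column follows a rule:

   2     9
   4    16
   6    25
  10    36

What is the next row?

First component: 2, 4, 6, 10 → 16 (each term is the sum of the two before it).
For the second component, perfect squares: 3², 4², 5², …: 9, 16, 25, 36 → 49.
Combining the parts gives 16  49.

16  49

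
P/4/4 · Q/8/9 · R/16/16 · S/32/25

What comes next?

T/64/36

Letter — letters move forward 1 place in the alphabet: P, Q, R, S → T.
Second component goes 4, 8, 16, 32 → 64 (×2 each step).
For the third component, perfect squares: 2², 3², 4², …: 4, 9, 16, 25 → 36.
So the next token is T/64/36.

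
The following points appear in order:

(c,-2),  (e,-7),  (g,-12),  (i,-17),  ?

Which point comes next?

(k,-22)

Letter — letters move forward 2 places in the alphabet: c, e, g, i → k.
Second value — −5 each step: -2, -7, -12, -17 → -22.
Putting it together: (k,-22).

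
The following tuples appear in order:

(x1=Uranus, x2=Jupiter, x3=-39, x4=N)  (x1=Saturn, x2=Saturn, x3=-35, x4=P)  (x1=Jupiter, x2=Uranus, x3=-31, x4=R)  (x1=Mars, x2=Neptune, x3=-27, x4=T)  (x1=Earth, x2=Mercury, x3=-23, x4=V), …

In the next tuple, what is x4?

X

X4: letters move forward 2 places in the alphabet; N, P, R, T, V → X.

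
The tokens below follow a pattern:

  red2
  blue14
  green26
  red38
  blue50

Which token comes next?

For the colour, repeats red → blue → green: red, blue, green, red, blue → green.
Second component: +12 each step, so 2, 14, 26, 38, 50 → 62.
So the next token is green62.

green62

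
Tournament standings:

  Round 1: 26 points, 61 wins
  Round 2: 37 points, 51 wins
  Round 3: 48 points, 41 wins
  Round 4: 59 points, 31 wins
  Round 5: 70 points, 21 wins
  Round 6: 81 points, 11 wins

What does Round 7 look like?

92 points, 1 wins

Points goes 26, 37, 48, 59, 70, 81 → 92 (+11 each step).
Wins: −10 each step, so 61, 51, 41, 31, 21, 11 → 1.
So the next line is 92 points, 1 wins.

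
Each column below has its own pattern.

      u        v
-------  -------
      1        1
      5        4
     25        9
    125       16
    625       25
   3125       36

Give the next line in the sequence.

Column u goes 1, 5, 25, 125, 625, 3125 → 15625 (×5 each step).
Column v goes 1, 4, 9, 16, 25, 36 → 49 (perfect squares: 1², 2², 3², …).
Combining the parts gives 15625  49.

15625  49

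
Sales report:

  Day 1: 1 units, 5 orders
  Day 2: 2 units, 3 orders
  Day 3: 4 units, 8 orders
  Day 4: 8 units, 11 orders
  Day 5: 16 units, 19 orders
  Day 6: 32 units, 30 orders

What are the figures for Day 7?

64 units, 49 orders

Units: ×2 each step; 1, 2, 4, 8, 16, 32 → 64.
Orders — each term is the sum of the two before it: 5, 3, 8, 11, 19, 30 → 49.
Putting it together: 64 units, 49 orders.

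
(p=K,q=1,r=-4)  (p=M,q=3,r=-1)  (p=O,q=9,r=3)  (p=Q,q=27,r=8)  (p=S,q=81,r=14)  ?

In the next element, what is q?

243

Q: ×3 each step; 1, 3, 9, 27, 81 → 243.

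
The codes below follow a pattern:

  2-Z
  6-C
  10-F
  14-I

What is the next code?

18-L

First component: +4 each step; 2, 6, 10, 14 → 18.
Letter: letters move forward 3 places in the alphabet, wrapping Z→A, so Z, C, F, I → L.
Putting it together: 18-L.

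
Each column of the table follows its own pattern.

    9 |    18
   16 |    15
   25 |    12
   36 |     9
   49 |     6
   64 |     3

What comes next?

For the first component, perfect squares: 3², 4², 5², …: 9, 16, 25, 36, 49, 64 → 81.
For the second component, −3 each step: 18, 15, 12, 9, 6, 3 → 0.
Combining the parts gives 81  0.

81  0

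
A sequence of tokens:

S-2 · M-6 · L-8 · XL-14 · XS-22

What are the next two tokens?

For the size, runs through clothing sizes XS→XL: S, M, L, XL, XS → S → M.
Second component: each term is the sum of the two before it; 2, 6, 8, 14, 22 → 36 → 58.
So the next two tokens are S-36 and M-58.

S-36 then M-58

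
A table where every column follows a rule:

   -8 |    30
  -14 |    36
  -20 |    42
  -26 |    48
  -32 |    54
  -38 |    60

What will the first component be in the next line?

-44

For the first component, −6 each step: -8, -14, -20, -26, -32, -38 → -44.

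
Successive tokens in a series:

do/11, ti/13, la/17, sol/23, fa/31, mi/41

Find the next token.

re/53

Note goes do, ti, la, sol, fa, mi → re (runs backward through the solfège scale do→ti).
For the second component, differences are 2, 4, 6, … (increasing by 2 each time): 11, 13, 17, 23, 31, 41 → 53.
Combining the parts gives re/53.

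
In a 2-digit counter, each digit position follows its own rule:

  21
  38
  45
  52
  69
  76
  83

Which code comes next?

90

First digit: 2, 3, 4, 5, 6, 7, 8 → 9 (+1 each step, mod 10).
For the second digit, −3 each step, mod 10: 1, 8, 5, 2, 9, 6, 3 → 0.
Combining the parts gives 90.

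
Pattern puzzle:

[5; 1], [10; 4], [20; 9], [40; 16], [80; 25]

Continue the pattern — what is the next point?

For the first entry, ×2 each step: 5, 10, 20, 40, 80 → 160.
Second entry goes 1, 4, 9, 16, 25 → 36 (perfect squares: 1², 2², 3², …).
Combining the parts gives [160; 36].

[160; 36]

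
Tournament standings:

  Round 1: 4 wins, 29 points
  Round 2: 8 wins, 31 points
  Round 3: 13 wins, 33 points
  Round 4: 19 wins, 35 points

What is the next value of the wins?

26

Wins: 4, 8, 13, 19 → 26 (differences are 4, 5, 6, … (increasing by 1 each time)).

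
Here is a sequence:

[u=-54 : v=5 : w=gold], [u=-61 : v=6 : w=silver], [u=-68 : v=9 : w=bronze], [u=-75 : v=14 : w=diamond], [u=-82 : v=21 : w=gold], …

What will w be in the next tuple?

W: repeats gold → silver → bronze → diamond; gold, silver, bronze, diamond, gold → silver.

silver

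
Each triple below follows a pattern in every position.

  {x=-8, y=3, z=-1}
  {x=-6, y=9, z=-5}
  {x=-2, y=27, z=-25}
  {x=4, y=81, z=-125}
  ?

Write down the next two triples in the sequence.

X goes -8, -6, -2, 4 → 12 → 22 (differences are 2, 4, 6, … (increasing by 2 each time)).
Y: ×3 each step; 3, 9, 27, 81 → 243 → 729.
For the z, ×5 each step: -1, -5, -25, -125 → -625 → -3125.
So the next two triples are {x=12, y=243, z=-625} and {x=22, y=729, z=-3125}.

{x=12, y=243, z=-625}, {x=22, y=729, z=-3125}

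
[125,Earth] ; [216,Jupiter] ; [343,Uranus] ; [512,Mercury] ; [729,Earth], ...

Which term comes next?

First entry goes 125, 216, 343, 512, 729 → 1000 (perfect cubes: 5³, 6³, 7³, …).
For the planet, repeats Earth → Jupiter → Uranus → Mercury: Earth, Jupiter, Uranus, Mercury, Earth → Jupiter.
Putting it together: [1000,Jupiter].

[1000,Jupiter]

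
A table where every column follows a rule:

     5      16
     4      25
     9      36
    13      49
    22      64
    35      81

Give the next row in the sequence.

57  100

First component — each term is the sum of the two before it: 5, 4, 9, 13, 22, 35 → 57.
Second component: perfect squares: 4², 5², 6², …; 16, 25, 36, 49, 64, 81 → 100.
Putting it together: 57  100.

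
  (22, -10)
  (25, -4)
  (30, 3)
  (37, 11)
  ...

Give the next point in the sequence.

For the first coordinate, differences are 3, 5, 7, … (increasing by 2 each time): 22, 25, 30, 37 → 46.
For the second coordinate, differences are 6, 7, 8, … (increasing by 1 each time): -10, -4, 3, 11 → 20.
So the next point is (46, 20).

(46, 20)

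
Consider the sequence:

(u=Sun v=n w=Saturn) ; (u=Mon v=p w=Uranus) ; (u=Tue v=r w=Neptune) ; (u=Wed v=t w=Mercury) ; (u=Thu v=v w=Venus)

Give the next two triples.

U: Sun, Mon, Tue, Wed, Thu → Fri → Sat (runs through the weekdays Mon→Sun).
V: letters move forward 2 places in the alphabet; n, p, r, t, v → x → z.
W: runs through the planets Mercury→Neptune; Saturn, Uranus, Neptune, Mercury, Venus → Earth → Mars.
Putting the parts together: (u=Fri v=x w=Earth) and then (u=Sat v=z w=Mars).

(u=Fri v=x w=Earth), (u=Sat v=z w=Mars)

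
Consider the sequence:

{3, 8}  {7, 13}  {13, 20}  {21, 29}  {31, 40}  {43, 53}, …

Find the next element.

{57, 68}

First coordinate: differences are 4, 6, 8, … (increasing by 2 each time); 3, 7, 13, 21, 31, 43 → 57.
Second coordinate goes 8, 13, 20, 29, 40, 53 → 68 (differences are 5, 7, 9, … (increasing by 2 each time)).
So the next element is {57, 68}.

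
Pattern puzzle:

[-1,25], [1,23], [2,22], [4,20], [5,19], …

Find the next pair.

For the first component, alternating steps +2, +1, +2, +1, …: -1, 1, 2, 4, 5 → 7.
Second component: together with the first component always sums to 24, so 25, 23, 22, 20, 19 → 17.
Putting it together: [7,17].

[7,17]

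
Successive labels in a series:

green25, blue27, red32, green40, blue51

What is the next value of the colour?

Colour: repeats green → blue → red; green, blue, red, green, blue → red.

red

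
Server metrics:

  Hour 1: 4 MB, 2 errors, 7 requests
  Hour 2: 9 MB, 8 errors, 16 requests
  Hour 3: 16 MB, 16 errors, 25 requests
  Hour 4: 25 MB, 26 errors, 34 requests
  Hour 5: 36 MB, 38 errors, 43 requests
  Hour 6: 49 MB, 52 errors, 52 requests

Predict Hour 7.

64 MB, 68 errors, 61 requests

MB — perfect squares: 2², 3², 4², …: 4, 9, 16, 25, 36, 49 → 64.
Errors goes 2, 8, 16, 26, 38, 52 → 68 (differences are 6, 8, 10, … (increasing by 2 each time)).
Requests — +9 each step: 7, 16, 25, 34, 43, 52 → 61.
Combining the parts gives 64 MB, 68 errors, 61 requests.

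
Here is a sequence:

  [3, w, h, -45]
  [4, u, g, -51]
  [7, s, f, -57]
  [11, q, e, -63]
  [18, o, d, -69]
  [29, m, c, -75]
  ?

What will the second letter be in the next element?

b

Second letter goes h, g, f, e, d, c → b (letters move back 1 place in the alphabet).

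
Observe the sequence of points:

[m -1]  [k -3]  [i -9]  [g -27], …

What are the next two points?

[e -81], [c -243]

Letter: m, k, i, g → e → c (letters move back 2 places in the alphabet).
Second value: ×3 each step; -1, -3, -9, -27 → -81 → -243.
So the next two points are [e -81] and [c -243].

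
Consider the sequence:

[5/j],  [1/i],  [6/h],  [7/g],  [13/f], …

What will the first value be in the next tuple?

First value goes 5, 1, 6, 7, 13 → 20 (each term is the sum of the two before it).

20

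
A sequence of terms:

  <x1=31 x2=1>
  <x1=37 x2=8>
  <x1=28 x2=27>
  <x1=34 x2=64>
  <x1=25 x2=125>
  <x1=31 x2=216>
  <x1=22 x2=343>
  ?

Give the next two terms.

<x1=28 x2=512>, <x1=19 x2=729>

X1: alternating steps +6, −9, +6, −9, …; 31, 37, 28, 34, 25, 31, 22 → 28 → 19.
X2: 1, 8, 27, 64, 125, 216, 343 → 512 → 729 (perfect cubes: 1³, 2³, 3³, …).
So the next two terms are <x1=28 x2=512> and <x1=19 x2=729>.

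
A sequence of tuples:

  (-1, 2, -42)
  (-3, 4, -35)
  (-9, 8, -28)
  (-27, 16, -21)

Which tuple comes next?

(-81, 32, -14)

First part: ×3 each step; -1, -3, -9, -27 → -81.
Second part: ×2 each step, so 2, 4, 8, 16 → 32.
Third part: +7 each step; -42, -35, -28, -21 → -14.
So the next tuple is (-81, 32, -14).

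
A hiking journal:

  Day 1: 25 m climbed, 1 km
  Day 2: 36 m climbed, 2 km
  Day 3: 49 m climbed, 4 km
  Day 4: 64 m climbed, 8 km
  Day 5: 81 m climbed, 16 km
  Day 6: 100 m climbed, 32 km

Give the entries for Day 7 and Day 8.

For the m climbed, perfect squares: 5², 6², 7², …: 25, 36, 49, 64, 81, 100 → 121 → 144.
Km: ×2 each step; 1, 2, 4, 8, 16, 32 → 64 → 128.
So the next two lines are 121 m climbed, 64 km and 144 m climbed, 128 km.

121 m climbed, 64 km; 144 m climbed, 128 km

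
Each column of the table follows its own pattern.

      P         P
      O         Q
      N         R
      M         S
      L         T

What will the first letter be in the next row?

K

First letter goes P, O, N, M, L → K (letters move back 1 place in the alphabet).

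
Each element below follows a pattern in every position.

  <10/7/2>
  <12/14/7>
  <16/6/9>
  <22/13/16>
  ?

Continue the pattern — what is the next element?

<30/5/25>

First entry goes 10, 12, 16, 22 → 30 (differences are 2, 4, 6, … (increasing by 2 each time)).
For the second entry, alternating steps +7, −8, +7, −8, …: 7, 14, 6, 13 → 5.
Third entry goes 2, 7, 9, 16 → 25 (each term is the sum of the two before it).
Combining the parts gives <30/5/25>.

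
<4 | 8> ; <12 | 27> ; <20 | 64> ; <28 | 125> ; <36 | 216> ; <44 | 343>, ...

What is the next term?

<52 | 512>

First component: 4, 12, 20, 28, 36, 44 → 52 (+8 each step).
Second component: 8, 27, 64, 125, 216, 343 → 512 (perfect cubes: 2³, 3³, 4³, …).
Putting it together: <52 | 512>.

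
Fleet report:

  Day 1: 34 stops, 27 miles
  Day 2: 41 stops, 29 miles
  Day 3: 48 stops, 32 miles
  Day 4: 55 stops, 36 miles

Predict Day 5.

For the stops, +7 each step: 34, 41, 48, 55 → 62.
Miles — differences are 2, 3, 4, … (increasing by 1 each time): 27, 29, 32, 36 → 41.
Combining the parts gives 62 stops, 41 miles.

62 stops, 41 miles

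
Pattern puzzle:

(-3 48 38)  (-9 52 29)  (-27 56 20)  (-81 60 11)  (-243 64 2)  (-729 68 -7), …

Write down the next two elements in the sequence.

First entry: ×3 each step, so -3, -9, -27, -81, -243, -729 → -2187 → -6561.
Second entry: +4 each step, so 48, 52, 56, 60, 64, 68 → 72 → 76.
For the third entry, −9 each step: 38, 29, 20, 11, 2, -7 → -16 → -25.
Putting the parts together: (-2187 72 -16) and then (-6561 76 -25).

(-2187 72 -16), (-6561 76 -25)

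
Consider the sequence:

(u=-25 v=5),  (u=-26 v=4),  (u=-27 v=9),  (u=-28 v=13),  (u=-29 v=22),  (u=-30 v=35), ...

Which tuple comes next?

U: -25, -26, -27, -28, -29, -30 → -31 (−1 each step).
V: 5, 4, 9, 13, 22, 35 → 57 (each term is the sum of the two before it).
Combining the parts gives (u=-31 v=57).

(u=-31 v=57)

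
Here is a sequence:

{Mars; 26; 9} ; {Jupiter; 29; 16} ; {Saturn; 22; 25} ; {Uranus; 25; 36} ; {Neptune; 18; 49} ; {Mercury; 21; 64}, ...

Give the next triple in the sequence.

{Venus; 14; 81}

Planet: runs through the planets Mercury→Neptune, so Mars, Jupiter, Saturn, Uranus, Neptune, Mercury → Venus.
Second entry: alternating steps +3, −7, +3, −7, …; 26, 29, 22, 25, 18, 21 → 14.
Third entry — perfect squares: 3², 4², 5², …: 9, 16, 25, 36, 49, 64 → 81.
So the next triple is {Venus; 14; 81}.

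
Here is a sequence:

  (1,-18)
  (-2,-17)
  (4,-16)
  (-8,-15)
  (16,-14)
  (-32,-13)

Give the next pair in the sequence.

(64,-12)

First entry: ×(-2) each step; 1, -2, 4, -8, 16, -32 → 64.
Second entry — +1 each step: -18, -17, -16, -15, -14, -13 → -12.
So the next pair is (64,-12).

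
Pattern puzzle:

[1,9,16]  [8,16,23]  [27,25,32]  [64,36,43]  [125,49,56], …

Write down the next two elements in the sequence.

For the first coordinate, perfect cubes: 1³, 2³, 3³, …: 1, 8, 27, 64, 125 → 216 → 343.
Second coordinate: perfect squares: 3², 4², 5², …; 9, 16, 25, 36, 49 → 64 → 81.
Third coordinate: always 7 more than the second coordinate; 16, 23, 32, 43, 56 → 71 → 88.
So the next two elements are [216,64,71] and [343,81,88].

[216,64,71], [343,81,88]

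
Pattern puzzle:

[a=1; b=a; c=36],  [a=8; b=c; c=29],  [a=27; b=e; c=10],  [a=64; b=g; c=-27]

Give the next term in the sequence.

For the a, perfect cubes: 1³, 2³, 3³, …: 1, 8, 27, 64 → 125.
For the b, letters move forward 2 places in the alphabet: a, c, e, g → i.
C: together with the a always sums to 37, so 36, 29, 10, -27 → -88.
Putting it together: [a=125; b=i; c=-88].

[a=125; b=i; c=-88]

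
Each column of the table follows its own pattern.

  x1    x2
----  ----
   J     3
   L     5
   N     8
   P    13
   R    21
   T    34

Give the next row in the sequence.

Column x1: letters move forward 2 places in the alphabet; J, L, N, P, R, T → V.
Column x2: each term is the sum of the two before it, so 3, 5, 8, 13, 21, 34 → 55.
So the next row is V  55.

V  55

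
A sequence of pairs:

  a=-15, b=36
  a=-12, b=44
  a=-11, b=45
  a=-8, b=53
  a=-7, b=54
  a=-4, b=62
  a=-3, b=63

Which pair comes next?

A: alternating steps +3, +1, +3, +1, …; -15, -12, -11, -8, -7, -4, -3 → 0.
B: alternating steps +8, +1, +8, +1, …, so 36, 44, 45, 53, 54, 62, 63 → 71.
Putting it together: a=0, b=71.

a=0, b=71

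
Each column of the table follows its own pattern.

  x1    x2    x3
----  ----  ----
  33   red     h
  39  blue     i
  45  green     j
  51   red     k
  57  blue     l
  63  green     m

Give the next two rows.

69  red  n; 75  blue  o

Column x1: 33, 39, 45, 51, 57, 63 → 69 → 75 (+6 each step).
Column x2: repeats red → blue → green; red, blue, green, red, blue, green → red → blue.
For the column x3, letters move forward 1 place in the alphabet: h, i, j, k, l, m → n → o.
So the next two rows are 69  red  n and 75  blue  o.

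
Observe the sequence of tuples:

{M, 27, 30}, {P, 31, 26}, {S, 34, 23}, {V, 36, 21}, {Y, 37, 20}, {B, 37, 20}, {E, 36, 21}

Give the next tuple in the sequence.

Letter — letters move forward 3 places in the alphabet, wrapping Z→A: M, P, S, V, Y, B, E → H.
Second component: 27, 31, 34, 36, 37, 37, 36 → 34 (differences are 4, 3, 2, … (decreasing by 1 each time)).
Third component: together with the second component always sums to 57, so 30, 26, 23, 21, 20, 20, 21 → 23.
So the next tuple is {H, 34, 23}.

{H, 34, 23}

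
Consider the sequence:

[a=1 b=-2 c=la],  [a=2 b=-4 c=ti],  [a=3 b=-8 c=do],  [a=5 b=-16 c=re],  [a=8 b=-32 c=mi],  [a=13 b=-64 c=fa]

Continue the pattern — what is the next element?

A: 1, 2, 3, 5, 8, 13 → 21 (each term is the sum of the two before it).
B: ×2 each step; -2, -4, -8, -16, -32, -64 → -128.
C: la, ti, do, re, mi, fa → sol (runs through the solfège scale do→ti).
Putting it together: [a=21 b=-128 c=sol].

[a=21 b=-128 c=sol]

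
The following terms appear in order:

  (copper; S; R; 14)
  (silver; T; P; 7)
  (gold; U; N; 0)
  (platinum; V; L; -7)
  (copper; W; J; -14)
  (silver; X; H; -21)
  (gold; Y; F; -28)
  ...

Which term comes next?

Metal goes copper, silver, gold, platinum, copper, silver, gold → platinum (repeats copper → silver → gold → platinum).
First letter: letters move forward 1 place in the alphabet; S, T, U, V, W, X, Y → Z.
Second letter — letters move back 2 places in the alphabet: R, P, N, L, J, H, F → D.
Fourth entry — −7 each step: 14, 7, 0, -7, -14, -21, -28 → -35.
So the next term is (platinum; Z; D; -35).

(platinum; Z; D; -35)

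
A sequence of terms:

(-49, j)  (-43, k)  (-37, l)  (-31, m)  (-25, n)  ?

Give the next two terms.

For the first slot, +6 each step: -49, -43, -37, -31, -25 → -19 → -13.
Letter goes j, k, l, m, n → o → p (letters move forward 1 place in the alphabet).
Putting the parts together: (-19, o) and then (-13, p).

(-19, o), (-13, p)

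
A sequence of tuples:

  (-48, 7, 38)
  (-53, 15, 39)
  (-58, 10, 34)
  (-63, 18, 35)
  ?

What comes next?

(-68, 13, 30)

First value: −5 each step; -48, -53, -58, -63 → -68.
Second value: alternating steps +8, −5, +8, −5, …, so 7, 15, 10, 18 → 13.
For the third value, alternating steps +1, −5, +1, −5, …: 38, 39, 34, 35 → 30.
Combining the parts gives (-68, 13, 30).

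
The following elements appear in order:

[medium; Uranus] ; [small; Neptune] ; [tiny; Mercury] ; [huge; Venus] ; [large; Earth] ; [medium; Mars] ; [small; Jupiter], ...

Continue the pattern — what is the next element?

Size: medium, small, tiny, huge, large, medium, small → tiny (repeats medium → small → tiny → huge → large).
Planet: runs through the planets Mercury→Neptune, so Uranus, Neptune, Mercury, Venus, Earth, Mars, Jupiter → Saturn.
Putting it together: [tiny; Saturn].

[tiny; Saturn]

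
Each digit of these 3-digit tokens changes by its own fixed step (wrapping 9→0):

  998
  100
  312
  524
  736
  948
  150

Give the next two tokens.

362, 574

For the first digit, +2 each step, mod 10: 9, 1, 3, 5, 7, 9, 1 → 3 → 5.
For the second digit, +1 each step, mod 10: 9, 0, 1, 2, 3, 4, 5 → 6 → 7.
Third digit: 8, 0, 2, 4, 6, 8, 0 → 2 → 4 (+2 each step, mod 10).
So the next two tokens are 362 and 574.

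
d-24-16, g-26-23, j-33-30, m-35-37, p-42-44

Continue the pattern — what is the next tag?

s-44-51

Letter goes d, g, j, m, p → s (letters move forward 3 places in the alphabet).
Second component goes 24, 26, 33, 35, 42 → 44 (alternating steps +2, +7, +2, +7, …).
For the third component, +7 each step: 16, 23, 30, 37, 44 → 51.
Putting it together: s-44-51.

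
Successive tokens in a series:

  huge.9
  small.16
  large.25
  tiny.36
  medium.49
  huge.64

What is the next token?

Size: repeats huge → small → large → tiny → medium, so huge, small, large, tiny, medium, huge → small.
Second component: 9, 16, 25, 36, 49, 64 → 81 (perfect squares: 3², 4², 5², …).
Combining the parts gives small.81.

small.81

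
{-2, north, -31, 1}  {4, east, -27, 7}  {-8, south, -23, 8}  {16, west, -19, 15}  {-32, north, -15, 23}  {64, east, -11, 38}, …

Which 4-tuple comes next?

{-128, south, -7, 61}

First slot: ×(-2) each step, so -2, 4, -8, 16, -32, 64 → -128.
Direction: repeats north → east → south → west; north, east, south, west, north, east → south.
Third slot: +4 each step, so -31, -27, -23, -19, -15, -11 → -7.
For the fourth slot, each term is the sum of the two before it: 1, 7, 8, 15, 23, 38 → 61.
Putting it together: {-128, south, -7, 61}.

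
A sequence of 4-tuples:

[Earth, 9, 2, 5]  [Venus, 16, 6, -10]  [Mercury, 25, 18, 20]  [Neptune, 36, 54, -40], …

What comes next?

[Uranus, 49, 162, 80]

Planet — runs backward through the planets Mercury→Neptune: Earth, Venus, Mercury, Neptune → Uranus.
Second value goes 9, 16, 25, 36 → 49 (perfect squares: 3², 4², 5², …).
Third value: 2, 6, 18, 54 → 162 (×3 each step).
Fourth value: ×(-2) each step, so 5, -10, 20, -40 → 80.
Putting it together: [Uranus, 49, 162, 80].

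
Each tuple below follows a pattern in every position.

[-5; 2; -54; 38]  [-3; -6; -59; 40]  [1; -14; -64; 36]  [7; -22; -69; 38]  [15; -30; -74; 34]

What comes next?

First component: -5, -3, 1, 7, 15 → 25 (differences are 2, 4, 6, … (increasing by 2 each time)).
Second component goes 2, -6, -14, -22, -30 → -38 (−8 each step).
Third component: -54, -59, -64, -69, -74 → -79 (−5 each step).
Fourth component — alternating steps +2, −4, +2, −4, …: 38, 40, 36, 38, 34 → 36.
Putting it together: [25; -38; -79; 36].

[25; -38; -79; 36]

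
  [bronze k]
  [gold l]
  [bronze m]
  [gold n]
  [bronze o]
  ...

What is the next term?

[gold p]

Rank — alternates bronze ↔ gold: bronze, gold, bronze, gold, bronze → gold.
For the letter, letters move forward 1 place in the alphabet: k, l, m, n, o → p.
Putting it together: [gold p].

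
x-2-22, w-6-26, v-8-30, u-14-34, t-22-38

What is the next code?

s-36-42

Letter: x, w, v, u, t → s (letters move back 1 place in the alphabet).
Second component: 2, 6, 8, 14, 22 → 36 (each term is the sum of the two before it).
Third component: +4 each step; 22, 26, 30, 34, 38 → 42.
Putting it together: s-36-42.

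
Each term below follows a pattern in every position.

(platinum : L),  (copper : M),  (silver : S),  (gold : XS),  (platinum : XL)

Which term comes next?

(copper : L)

For the metal, repeats platinum → copper → silver → gold: platinum, copper, silver, gold, platinum → copper.
Size — runs backward through clothing sizes XS→XL: L, M, S, XS, XL → L.
Combining the parts gives (copper : L).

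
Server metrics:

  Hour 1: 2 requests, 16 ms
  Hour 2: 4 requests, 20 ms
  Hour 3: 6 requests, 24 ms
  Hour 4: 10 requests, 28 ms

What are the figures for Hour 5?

16 requests, 32 ms

Requests goes 2, 4, 6, 10 → 16 (each term is the sum of the two before it).
For the ms, +4 each step: 16, 20, 24, 28 → 32.
Combining the parts gives 16 requests, 32 ms.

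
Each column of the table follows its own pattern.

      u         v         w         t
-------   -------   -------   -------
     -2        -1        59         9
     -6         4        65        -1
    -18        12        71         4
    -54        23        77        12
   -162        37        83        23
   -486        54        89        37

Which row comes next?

Column u: ×3 each step, so -2, -6, -18, -54, -162, -486 → -1458.
Column v goes -1, 4, 12, 23, 37, 54 → 74 (differences are 5, 8, 11, … (increasing by 3 each time)).
Column w: +6 each step; 59, 65, 71, 77, 83, 89 → 95.
Column t: always the previous value of the column v, so 9, -1, 4, 12, 23, 37 → 54.
Putting it together: -1458  74  95  54.

-1458  74  95  54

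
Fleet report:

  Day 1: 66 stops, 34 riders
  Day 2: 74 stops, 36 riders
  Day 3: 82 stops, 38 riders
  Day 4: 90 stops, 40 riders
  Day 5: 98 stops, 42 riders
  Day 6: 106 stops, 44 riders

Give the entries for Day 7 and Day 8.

Stops: +8 each step; 66, 74, 82, 90, 98, 106 → 114 → 122.
Riders: +2 each step, so 34, 36, 38, 40, 42, 44 → 46 → 48.
Putting the parts together: 114 stops, 46 riders and then 122 stops, 48 riders.

114 stops, 46 riders; 122 stops, 48 riders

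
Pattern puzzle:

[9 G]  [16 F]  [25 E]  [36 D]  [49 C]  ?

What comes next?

[64 B]

First coordinate — perfect squares: 3², 4², 5², …: 9, 16, 25, 36, 49 → 64.
Letter: G, F, E, D, C → B (letters move back 1 place in the alphabet).
Putting it together: [64 B].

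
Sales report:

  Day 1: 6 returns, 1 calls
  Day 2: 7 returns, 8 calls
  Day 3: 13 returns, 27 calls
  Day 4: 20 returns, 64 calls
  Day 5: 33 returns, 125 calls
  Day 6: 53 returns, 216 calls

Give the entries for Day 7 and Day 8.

86 returns, 343 calls; 139 returns, 512 calls

Returns: 6, 7, 13, 20, 33, 53 → 86 → 139 (each term is the sum of the two before it).
Calls: 1, 8, 27, 64, 125, 216 → 343 → 512 (perfect cubes: 1³, 2³, 3³, …).
Putting the parts together: 86 returns, 343 calls and then 139 returns, 512 calls.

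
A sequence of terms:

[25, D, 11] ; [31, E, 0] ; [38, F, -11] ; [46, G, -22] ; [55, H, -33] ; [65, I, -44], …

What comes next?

First part: 25, 31, 38, 46, 55, 65 → 76 (differences are 6, 7, 8, … (increasing by 1 each time)).
Letter: D, E, F, G, H, I → J (letters move forward 1 place in the alphabet).
Third part: −11 each step, so 11, 0, -11, -22, -33, -44 → -55.
Putting it together: [76, J, -55].

[76, J, -55]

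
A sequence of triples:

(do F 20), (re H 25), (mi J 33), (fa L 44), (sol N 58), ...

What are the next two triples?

(la P 75), (ti R 95)

For the note, runs through the solfège scale do→ti: do, re, mi, fa, sol → la → ti.
Letter goes F, H, J, L, N → P → R (letters move forward 2 places in the alphabet).
For the third entry, differences are 5, 8, 11, … (increasing by 3 each time): 20, 25, 33, 44, 58 → 75 → 95.
So the next two triples are (la P 75) and (ti R 95).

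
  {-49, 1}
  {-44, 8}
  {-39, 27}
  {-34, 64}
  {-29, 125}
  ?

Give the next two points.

First component: +5 each step; -49, -44, -39, -34, -29 → -24 → -19.
For the second component, perfect cubes: 1³, 2³, 3³, …: 1, 8, 27, 64, 125 → 216 → 343.
Putting the parts together: {-24, 216} and then {-19, 343}.

{-24, 216}, {-19, 343}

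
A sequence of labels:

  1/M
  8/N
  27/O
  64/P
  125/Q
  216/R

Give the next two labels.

343/S then 512/T

First component goes 1, 8, 27, 64, 125, 216 → 343 → 512 (perfect cubes: 1³, 2³, 3³, …).
For the letter, letters move forward 1 place in the alphabet: M, N, O, P, Q, R → S → T.
So the next two labels are 343/S and 512/T.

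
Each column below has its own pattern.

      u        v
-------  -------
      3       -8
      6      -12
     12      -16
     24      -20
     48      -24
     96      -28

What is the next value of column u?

Column u: ×2 each step, so 3, 6, 12, 24, 48, 96 → 192.
Column v: −4 each step; -8, -12, -16, -20, -24, -28 → -32.

192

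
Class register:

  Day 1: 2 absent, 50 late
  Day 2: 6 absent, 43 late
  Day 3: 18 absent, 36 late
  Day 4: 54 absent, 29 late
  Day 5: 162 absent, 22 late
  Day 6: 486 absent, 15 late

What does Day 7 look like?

1458 absent, 8 late

For the absent, ×3 each step: 2, 6, 18, 54, 162, 486 → 1458.
For the late, −7 each step: 50, 43, 36, 29, 22, 15 → 8.
Putting it together: 1458 absent, 8 late.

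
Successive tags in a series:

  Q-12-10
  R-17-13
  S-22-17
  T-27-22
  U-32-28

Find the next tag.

V-37-35

For the letter, letters move forward 1 place in the alphabet: Q, R, S, T, U → V.
For the second component, +5 each step: 12, 17, 22, 27, 32 → 37.
Third component: 10, 13, 17, 22, 28 → 35 (differences are 3, 4, 5, … (increasing by 1 each time)).
Combining the parts gives V-37-35.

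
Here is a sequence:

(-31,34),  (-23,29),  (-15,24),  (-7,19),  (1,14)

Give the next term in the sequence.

First value: -31, -23, -15, -7, 1 → 9 (+8 each step).
Second value: −5 each step, so 34, 29, 24, 19, 14 → 9.
So the next term is (9,9).

(9,9)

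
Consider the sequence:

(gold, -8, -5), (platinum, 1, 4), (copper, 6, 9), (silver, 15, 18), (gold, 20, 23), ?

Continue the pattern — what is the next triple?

Metal: repeats gold → platinum → copper → silver; gold, platinum, copper, silver, gold → platinum.
Second coordinate: alternating steps +9, +5, +9, +5, …; -8, 1, 6, 15, 20 → 29.
Third coordinate goes -5, 4, 9, 18, 23 → 32 (always 3 more than the second coordinate).
Putting it together: (platinum, 29, 32).

(platinum, 29, 32)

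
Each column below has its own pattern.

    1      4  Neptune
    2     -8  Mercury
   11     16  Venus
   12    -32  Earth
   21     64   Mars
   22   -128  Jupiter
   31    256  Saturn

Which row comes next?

First component goes 1, 2, 11, 12, 21, 22, 31 → 32 (alternating steps +1, +9, +1, +9, …).
Second component: ×(-2) each step, so 4, -8, 16, -32, 64, -128, 256 → -512.
Planet goes Neptune, Mercury, Venus, Earth, Mars, Jupiter, Saturn → Uranus (runs through the planets Mercury→Neptune).
So the next row is 32  -512  Uranus.

32  -512  Uranus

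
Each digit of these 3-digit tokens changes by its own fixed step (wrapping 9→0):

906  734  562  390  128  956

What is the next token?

For the first digit, −2 each step, mod 10: 9, 7, 5, 3, 1, 9 → 7.
Second digit — +3 each step, mod 10: 0, 3, 6, 9, 2, 5 → 8.
Third digit: −2 each step, mod 10, so 6, 4, 2, 0, 8, 6 → 4.
Combining the parts gives 784.

784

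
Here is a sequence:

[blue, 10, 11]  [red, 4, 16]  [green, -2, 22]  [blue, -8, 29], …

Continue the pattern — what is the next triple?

[red, -14, 37]

Colour: repeats blue → red → green, so blue, red, green, blue → red.
Second entry goes 10, 4, -2, -8 → -14 (−6 each step).
Third entry: differences are 5, 6, 7, … (increasing by 1 each time); 11, 16, 22, 29 → 37.
So the next triple is [red, -14, 37].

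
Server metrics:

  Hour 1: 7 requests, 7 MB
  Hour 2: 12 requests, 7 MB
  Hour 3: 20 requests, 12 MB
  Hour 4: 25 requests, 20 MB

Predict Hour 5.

33 requests, 25 MB

For the requests, alternating steps +5, +8, +5, +8, …: 7, 12, 20, 25 → 33.
For the MB, always the previous value of the requests: 7, 7, 12, 20 → 25.
So the next record is 33 requests, 25 MB.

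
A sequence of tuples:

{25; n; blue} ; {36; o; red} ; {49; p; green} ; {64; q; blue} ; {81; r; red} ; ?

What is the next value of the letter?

s

Letter — letters move forward 1 place in the alphabet: n, o, p, q, r → s.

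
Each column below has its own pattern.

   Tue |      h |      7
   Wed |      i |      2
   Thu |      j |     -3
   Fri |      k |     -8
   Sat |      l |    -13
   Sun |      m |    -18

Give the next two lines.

Mon  n  -23; Tue  o  -28

Day goes Tue, Wed, Thu, Fri, Sat, Sun → Mon → Tue (runs through the weekdays Mon→Sun).
For the letter, letters move forward 1 place in the alphabet: h, i, j, k, l, m → n → o.
Third component: −5 each step, so 7, 2, -3, -8, -13, -18 → -23 → -28.
Putting the parts together: Mon  n  -23 and then Tue  o  -28.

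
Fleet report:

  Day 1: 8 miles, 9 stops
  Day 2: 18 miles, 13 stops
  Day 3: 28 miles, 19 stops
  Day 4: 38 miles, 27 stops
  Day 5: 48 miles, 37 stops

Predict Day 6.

58 miles, 49 stops

Miles: 8, 18, 28, 38, 48 → 58 (+10 each step).
Stops: differences are 4, 6, 8, … (increasing by 2 each time); 9, 13, 19, 27, 37 → 49.
Combining the parts gives 58 miles, 49 stops.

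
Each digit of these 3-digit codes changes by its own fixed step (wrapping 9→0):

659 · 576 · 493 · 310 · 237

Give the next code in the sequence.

154

First digit: 6, 5, 4, 3, 2 → 1 (−1 each step, mod 10).
Second digit — +2 each step, mod 10: 5, 7, 9, 1, 3 → 5.
Third digit — −3 each step, mod 10: 9, 6, 3, 0, 7 → 4.
Putting it together: 154.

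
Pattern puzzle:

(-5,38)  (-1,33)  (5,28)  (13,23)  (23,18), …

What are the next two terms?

(35,13), (49,8)

First coordinate goes -5, -1, 5, 13, 23 → 35 → 49 (differences are 4, 6, 8, … (increasing by 2 each time)).
Second coordinate: 38, 33, 28, 23, 18 → 13 → 8 (−5 each step).
Putting the parts together: (35,13) and then (49,8).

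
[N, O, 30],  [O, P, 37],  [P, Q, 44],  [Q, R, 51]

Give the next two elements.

[R, S, 58], [S, T, 65]

First letter: N, O, P, Q → R → S (letters move forward 1 place in the alphabet).
For the second letter, letters move forward 1 place in the alphabet: O, P, Q, R → S → T.
Third entry — +7 each step: 30, 37, 44, 51 → 58 → 65.
So the next two elements are [R, S, 58] and [S, T, 65].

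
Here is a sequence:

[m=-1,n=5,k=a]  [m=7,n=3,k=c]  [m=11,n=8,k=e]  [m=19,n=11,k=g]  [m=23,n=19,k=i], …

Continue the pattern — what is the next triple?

M goes -1, 7, 11, 19, 23 → 31 (alternating steps +8, +4, +8, +4, …).
N goes 5, 3, 8, 11, 19 → 30 (each term is the sum of the two before it).
For the k, letters move forward 2 places in the alphabet: a, c, e, g, i → k.
So the next triple is [m=31,n=30,k=k].

[m=31,n=30,k=k]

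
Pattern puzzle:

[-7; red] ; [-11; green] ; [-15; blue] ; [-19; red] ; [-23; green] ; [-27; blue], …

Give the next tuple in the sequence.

First coordinate: -7, -11, -15, -19, -23, -27 → -31 (−4 each step).
Colour goes red, green, blue, red, green, blue → red (repeats red → green → blue).
Combining the parts gives [-31; red].

[-31; red]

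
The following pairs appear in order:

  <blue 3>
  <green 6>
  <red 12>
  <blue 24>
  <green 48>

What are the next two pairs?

<red 96>, <blue 192>

Colour: repeats blue → green → red, so blue, green, red, blue, green → red → blue.
For the second entry, ×2 each step: 3, 6, 12, 24, 48 → 96 → 192.
So the next two pairs are <red 96> and <blue 192>.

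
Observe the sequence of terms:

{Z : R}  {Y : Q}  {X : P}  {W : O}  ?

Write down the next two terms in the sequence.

First letter: letters move back 1 place in the alphabet; Z, Y, X, W → V → U.
Second letter: letters move back 1 place in the alphabet; R, Q, P, O → N → M.
So the next two terms are {V : N} and {U : M}.

{V : N}, {U : M}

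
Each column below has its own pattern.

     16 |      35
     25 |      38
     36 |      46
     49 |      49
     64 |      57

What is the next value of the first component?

First component: perfect squares: 4², 5², 6², …, so 16, 25, 36, 49, 64 → 81.

81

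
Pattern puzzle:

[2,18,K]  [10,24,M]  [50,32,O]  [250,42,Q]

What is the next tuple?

First slot: ×5 each step, so 2, 10, 50, 250 → 1250.
Second slot: differences are 6, 8, 10, … (increasing by 2 each time); 18, 24, 32, 42 → 54.
Letter: K, M, O, Q → S (letters move forward 2 places in the alphabet).
So the next tuple is [1250,54,S].

[1250,54,S]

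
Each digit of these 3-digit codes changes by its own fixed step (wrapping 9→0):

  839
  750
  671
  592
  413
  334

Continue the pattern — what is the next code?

First digit: −1 each step, mod 10; 8, 7, 6, 5, 4, 3 → 2.
Second digit: 3, 5, 7, 9, 1, 3 → 5 (+2 each step, mod 10).
Third digit: +1 each step, mod 10; 9, 0, 1, 2, 3, 4 → 5.
Putting it together: 255.

255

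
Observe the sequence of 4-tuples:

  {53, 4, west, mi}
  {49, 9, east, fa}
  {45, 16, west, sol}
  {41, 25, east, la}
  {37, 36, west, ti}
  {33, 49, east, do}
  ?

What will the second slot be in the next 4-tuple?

First slot goes 53, 49, 45, 41, 37, 33 → 29 (−4 each step).
For the second slot, perfect squares: 2², 3², 4², …: 4, 9, 16, 25, 36, 49 → 64.
Direction: alternates west ↔ east, so west, east, west, east, west, east → west.
Note — runs through the solfège scale do→ti: mi, fa, sol, la, ti, do → re.

64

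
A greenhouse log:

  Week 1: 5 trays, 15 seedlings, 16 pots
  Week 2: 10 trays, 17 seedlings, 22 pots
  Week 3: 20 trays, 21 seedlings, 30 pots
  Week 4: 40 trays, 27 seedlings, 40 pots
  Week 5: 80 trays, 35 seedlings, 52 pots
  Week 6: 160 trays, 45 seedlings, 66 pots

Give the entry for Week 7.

320 trays, 57 seedlings, 82 pots

For the trays, ×2 each step: 5, 10, 20, 40, 80, 160 → 320.
Seedlings: differences are 2, 4, 6, … (increasing by 2 each time), so 15, 17, 21, 27, 35, 45 → 57.
Pots: 16, 22, 30, 40, 52, 66 → 82 (differences are 6, 8, 10, … (increasing by 2 each time)).
Combining the parts gives 320 trays, 57 seedlings, 82 pots.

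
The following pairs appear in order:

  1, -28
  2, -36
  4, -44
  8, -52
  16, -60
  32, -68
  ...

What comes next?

First component: ×2 each step, so 1, 2, 4, 8, 16, 32 → 64.
Second component: -28, -36, -44, -52, -60, -68 → -76 (−8 each step).
Combining the parts gives 64, -76.

64, -76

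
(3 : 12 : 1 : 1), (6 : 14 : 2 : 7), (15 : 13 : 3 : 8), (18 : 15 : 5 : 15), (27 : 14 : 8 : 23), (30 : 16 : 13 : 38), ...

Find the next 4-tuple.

First component: 3, 6, 15, 18, 27, 30 → 39 (alternating steps +3, +9, +3, +9, …).
Second component goes 12, 14, 13, 15, 14, 16 → 15 (alternating steps +2, −1, +2, −1, …).
Third component: each term is the sum of the two before it, so 1, 2, 3, 5, 8, 13 → 21.
Fourth component: 1, 7, 8, 15, 23, 38 → 61 (each term is the sum of the two before it).
So the next 4-tuple is (39 : 15 : 21 : 61).

(39 : 15 : 21 : 61)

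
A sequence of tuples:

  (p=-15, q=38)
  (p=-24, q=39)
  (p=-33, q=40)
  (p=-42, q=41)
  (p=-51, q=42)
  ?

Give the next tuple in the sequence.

(p=-60, q=43)

P: −9 each step, so -15, -24, -33, -42, -51 → -60.
Q: +1 each step; 38, 39, 40, 41, 42 → 43.
So the next tuple is (p=-60, q=43).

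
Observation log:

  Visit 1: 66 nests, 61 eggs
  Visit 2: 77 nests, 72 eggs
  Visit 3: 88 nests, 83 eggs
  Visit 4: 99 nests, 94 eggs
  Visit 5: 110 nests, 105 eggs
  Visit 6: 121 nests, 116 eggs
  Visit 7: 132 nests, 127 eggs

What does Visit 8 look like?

143 nests, 138 eggs

Nests goes 66, 77, 88, 99, 110, 121, 132 → 143 (+11 each step).
Eggs: always 5 less than the nests; 61, 72, 83, 94, 105, 116, 127 → 138.
Combining the parts gives 143 nests, 138 eggs.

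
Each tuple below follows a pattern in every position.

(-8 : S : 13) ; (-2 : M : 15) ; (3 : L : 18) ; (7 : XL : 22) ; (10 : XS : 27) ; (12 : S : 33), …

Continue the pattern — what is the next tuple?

First part: differences are 6, 5, 4, … (decreasing by 1 each time), so -8, -2, 3, 7, 10, 12 → 13.
Size goes S, M, L, XL, XS, S → M (repeats S → M → L → XL → XS).
Third part goes 13, 15, 18, 22, 27, 33 → 40 (differences are 2, 3, 4, … (increasing by 1 each time)).
Putting it together: (13 : M : 40).

(13 : M : 40)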